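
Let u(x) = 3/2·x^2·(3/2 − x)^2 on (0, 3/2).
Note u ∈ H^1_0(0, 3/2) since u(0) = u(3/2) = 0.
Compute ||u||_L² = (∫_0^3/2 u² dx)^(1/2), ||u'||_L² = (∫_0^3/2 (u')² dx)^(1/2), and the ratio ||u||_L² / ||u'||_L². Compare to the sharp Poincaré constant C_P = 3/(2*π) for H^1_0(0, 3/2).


||u||_L² / ||u'||_L² = sqrt(3)/4 < C_P = 3/(2*π).

u(x) = 3/2·x^2·(3/2 − x)^2, so u'(x) = 3*x*(2*x - 3)*(4*x - 3)/4.
u(x) = 3/2·x^2·(3/2 − x)^2 vanishes at x = 0 and x = 3/2, so u ∈ H^1_0(0, 3/2). Differentiate via the product rule and integrate the resulting polynomials term by term.
  ∫_0^3/2 u² dx = ∫_0^3/2 (9*x^8/4 - 27*x^7/2 + 243*x^6/8 - 243*x^5/8 + 729*x^4/64) dx. Term by term:
    ∫_0^3/2 9*x^8/4 dx = 19683/2048;  ∫_0^3/2 -27*x^7/2 dx = -177147/4096;  ∫_0^3/2 243*x^6/8 dx = 531441/7168;
    ∫_0^3/2 -243*x^5/8 dx = -59049/1024;  ∫_0^3/2 729*x^4/64 dx = 177147/10240.
  Sum: 19683/2048 − 177147/4096 + 531441/7168 − 59049/1024 + 177147/10240 = 19683/143360.
  ∫_0^3/2 (u')² dx = ∫_0^3/2 (36*x^6 - 162*x^5 + 1053*x^4/4 - 729*x^3/4 + 729*x^2/16) dx. Term by term:
    ∫_0^3/2 36*x^6 dx = 19683/224;  ∫_0^3/2 -162*x^5 dx = -19683/64;  ∫_0^3/2 1053*x^4/4 dx = 255879/640;
    ∫_0^3/2 -729*x^3/4 dx = -59049/256;  ∫_0^3/2 729*x^2/16 dx = 6561/128.
  Sum: 19683/224 − 19683/64 + 255879/640 − 59049/256 + 6561/128 = 6561/8960.
∫_0^3/2 u² dx = 19683/143360, so ||u||_L² = 81*sqrt(105)/2240.
∫_0^3/2 (u')² dx = 6561/8960, so ||u'||_L² = 81*sqrt(35)/560.
Ratio ||u||_L² / ||u'||_L² = sqrt(3)/4.
Sharp Poincaré constant on H^1_0(0, 3/2) is C_P = L/π = 3/(2*π), achieved by sin(2*π/3·x).
A polynomial bump cannot attain the sharp Poincaré constant (only the first sine eigenfunction does), so the ratio is strictly less than C_P, consistent with ||u||_L² ≤ C_P ||u'||_L².


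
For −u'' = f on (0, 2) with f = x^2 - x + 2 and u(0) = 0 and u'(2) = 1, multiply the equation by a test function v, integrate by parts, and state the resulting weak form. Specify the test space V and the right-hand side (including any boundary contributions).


V = {v ∈ H^1(0, 2) : v(0) = 0} (test functions vanish at x = 0 where u is specified); weak form: ∫_0^2 u'v' dx = ∫_0^2 (x^2 - x + 2) v dx + v(2) for all v ∈ V.

Multiply both sides by a test function v and integrate from 0 to 2:
  ∫_0^2 −u''(x) v(x) dx = ∫_0^2 f(x) v(x) dx.
Integrate the LHS by parts once:
  ∫_0^2 −u'' v dx = −[u'(x) v(x)]_0^2 + ∫_0^2 u'(x) v'(x) dx.
Thus ∫_0^2 u'(x) v'(x) dx = ∫_0^2 f(x) v(x) dx + [u'(x) v(x)]_0^2.
Choose V so that boundary terms are either known or forced to vanish.
Mixed BC: u(0) = 0 (Dirichlet) and u'(2) = 1 (Neumann). Define V = {v ∈ H^1(0, 2) : v(0) = 0}. Then [u' v]_0^2 = u'(2)·v(2) − u'(0)·0 = v(2).
Weak formulation: find u (satisfying any essential BC) such that ∫_0^2 u'(x) v'(x) dx = ∫_0^2 f v dx + v(2) for all v ∈ V (Dirichlet at 0 absorbed into V; Neumann datum at x = 2 contributes the boundary term).
Substituting f(x) = x^2 - x + 2, the right-hand side is ∫_0^2 (x^2 - x + 2) v dx + v(2).


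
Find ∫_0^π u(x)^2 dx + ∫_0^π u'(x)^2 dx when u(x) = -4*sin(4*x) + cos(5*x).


||u||_{H^1(0,π)}^2 = 1664/9 + 149*π

u'(x) = -5*sin(5*x) - 16*cos(4*x).
Expand u² and (u')² and integrate term by term on (0, π), using: for integers n ≥ 1, ∫_0^π sin²(nx) dx = ∫_0^π cos²(nx) dx = π/2; for n ≠ n', ∫_0^π sin(nx)sin(n'x) dx = ∫_0^π cos(nx)cos(n'x) dx = 0; and by product-to-sum, ∫_0^π sin(nx)cos(n'x) dx = ½∫_0^π [sin((n+n')x) + sin((n−n')x)] dx, which is 0 when n+n' is even and 2n/(n²−n'²) when n+n' is odd (it need not vanish on (0, π)).
  u² squared terms: (-4)²·∫sin(4x)² dx = 16·π/2 = 8*π;  (1)²·∫cos(5x)² dx = 1·π/2 = π/2.
  u² cross terms: 2·(-4)·(1)·∫sin(4x)·cos(5x) dx = -8·(-8/9) = 64/9.
  So ∫_0^π u² dx = 8*π + π/2 + 64/9 = 64/9 + 17*π/2.
  (u')² squared terms: (-16)²·∫cos(4x)² dx = 256·π/2 = 128*π;  (-5)²·∫sin(5x)² dx = 25·π/2 = 25*π/2.
  (u')² cross terms: 2·(-16)·(-5)·∫cos(4x)·sin(5x) dx = 160·(10/9) = 1600/9.
  So ∫_0^π (u')² dx = 128*π + 25*π/2 + 1600/9 = 1600/9 + 281*π/2.
||u||_{H^1}^2 = (64/9 + 17*π/2) + (1600/9 + 281*π/2) = 1664/9 + 149*π.


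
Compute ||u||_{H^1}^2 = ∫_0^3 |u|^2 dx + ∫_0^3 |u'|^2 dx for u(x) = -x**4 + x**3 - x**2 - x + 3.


||u||_{H^1}^2 = 627297/140

The H^1 norm (squared) on an interval (0, L) is
  ||u||_{H^1}^2 = ∫_0^L u(x)^2 dx + ∫_0^L u'(x)^2 dx.
Compute u'(x) = -4*x**3 + 3*x**2 - 2*x - 1.
Then u(x)^2 = x**8 - 2*x**7 + 3*x**6 - 7*x**4 + 8*x**3 - 5*x**2 - 6*x + 9 and u'(x)^2 = 16*x**6 - 24*x**5 + 25*x**4 - 4*x**3 - 2*x**2 + 4*x + 1.
Integrate each monomial from 0 to 3 using ∫_0^3 c·x^n dx = c·3^(n+1)/(n+1):
  ∫_0^3 u(x)^2 dx = ∫_0^3 (x^8 - 2*x^7 + 3*x^6 - 7*x^4 + 8*x^3 - 5*x^2 - 6*x + 9) dx. Term by term:
    ∫_0^3 x^8 dx = 2187;  ∫_0^3 -2*x^7 dx = -6561/4;  ∫_0^3 3*x^6 dx = 6561/7;
    ∫_0^3 -7*x^4 dx = -1701/5;  ∫_0^3 8*x^3 dx = 162;  ∫_0^3 -5*x^2 dx = -45;
    ∫_0^3 -6*x dx = -27;  ∫_0^3 9 dx = 27.
  Sum: 2187 − 6561/4 + 6561/7 − 1701/5 + 162 − 45 − 27 + 27 = 176517/140.
  ∫_0^3 u'(x)^2 dx = ∫_0^3 (16*x^6 - 24*x^5 + 25*x^4 - 4*x^3 - 2*x^2 + 4*x + 1) dx. Term by term:
    ∫_0^3 16*x^6 dx = 34992/7;  ∫_0^3 -24*x^5 dx = -2916;  ∫_0^3 25*x^4 dx = 1215;
    ∫_0^3 -4*x^3 dx = -81;  ∫_0^3 -2*x^2 dx = -18;  ∫_0^3 4*x dx = 18;
    ∫_0^3 1 dx = 3.
  Sum: 34992/7 − 2916 + 1215 − 81 − 18 + 18 + 3 = 22539/7.
Adding: ||u||_{H^1}^2 = 176517/140 + 22539/7 = 627297/140.


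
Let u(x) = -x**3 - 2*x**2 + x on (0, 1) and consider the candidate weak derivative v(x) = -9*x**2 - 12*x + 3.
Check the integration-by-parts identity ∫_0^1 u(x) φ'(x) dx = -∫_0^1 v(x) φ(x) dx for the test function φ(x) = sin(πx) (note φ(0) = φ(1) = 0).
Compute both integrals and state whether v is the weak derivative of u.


LHS = -12/π^3 + 5/π, RHS = -36/π^3 + 15/π. No, v is not the weak derivative of u.

u(x) = -x**3 - 2*x**2 + x, classical derivative u'(x) = -3*x**2 - 4*x + 1.
φ(x) = sin(πx), so φ'(x) = π*cos(π*x).
Note φ(0) = φ(1) = 0, so the boundary term u·φ vanishes.
LHS = ∫_0^1 u(x) φ'(x) dx = ∫_0^1 (-π*x^3*cos(π*x) - 2*π*x^2*cos(π*x) + π*x*cos(π*x)) dx. Term by term:
  ∫_0^1 π*x*cos(π*x) dx = -2/π;  ∫_0^1 -π*x^3*cos(π*x) dx = -12/π^3 + 3/π;  ∫_0^1 -2*π*x^2*cos(π*x) dx = 4/π.
Sum: -2/π + -12/π^3 + 3/π + 4/π = -12/π^3 + 5/π.
So LHS = -12/π^3 + 5/π.
∫_0^1 v(x) φ(x) dx = ∫_0^1 (-9*x^2*sin(π*x) - 12*x*sin(π*x) + 3*sin(π*x)) dx. Term by term:
  ∫_0^1 3*sin(π*x) dx = 6/π;  ∫_0^1 -12*x*sin(π*x) dx = -12/π;  ∫_0^1 -9*x^2*sin(π*x) dx = -9/π + 36/π^3.
Sum: 6/π − 12/π + -9/π + 36/π^3 = -15/π + 36/π^3.
So RHS = -∫_0^1 v(x) φ(x) dx = -36/π^3 + 15/π.
LHS − RHS = -10/π + 24/π^3 ≠ 0, so the identity fails.
(For a valid weak derivative the identity must hold for EVERY test function, in particular this one. The failure shows v is NOT the weak derivative of u.)
Correct weak derivative would be u'(x) = -3*x**2 - 4*x + 1.


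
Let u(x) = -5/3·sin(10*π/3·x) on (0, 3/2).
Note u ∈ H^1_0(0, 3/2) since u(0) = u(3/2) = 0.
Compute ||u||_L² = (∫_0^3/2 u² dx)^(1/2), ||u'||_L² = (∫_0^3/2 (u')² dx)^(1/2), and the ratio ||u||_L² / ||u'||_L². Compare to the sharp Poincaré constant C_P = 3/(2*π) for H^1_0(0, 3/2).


||u||_L² / ||u'||_L² = 3/(10*π) < C_P = 3/(2*π).

u(x) = -5/3·sin(10*π/3·x), so u'(x) = -50*π*cos(10*π*x/3)/9.
Writing u(x) = A·sin(kπx/L) with A = -5/3 and k = 5, use ∫_0^L sin²(kπx/L) dx = L/2 and ∫_0^L cos²(kπx/L) dx = L/2.
u² = 25/9·sin²(10*π/3·x) and (u')² = 2500*π^2/81·cos²(10*π/3·x), and each of sin², cos² integrates to L/2 = 3/4 over (0, 3/2).
∫_0^3/2 u² dx = 25/12, so ||u||_L² = 5*sqrt(3)/6.
∫_0^3/2 (u')² dx = 625*π^2/27, so ||u'||_L² = 25*sqrt(3)*π/9.
Ratio ||u||_L² / ||u'||_L² = 3/(10*π).
Sharp Poincaré constant on H^1_0(0, 3/2) is C_P = L/π = 3/(2*π), achieved by sin(2*π/3·x).
This is the k = 5 harmonic; the ratio L/(kπ) is strictly less than C_P = L/π, consistent with the sharp inequality ||u||_L² ≤ C_P ||u'||_L².


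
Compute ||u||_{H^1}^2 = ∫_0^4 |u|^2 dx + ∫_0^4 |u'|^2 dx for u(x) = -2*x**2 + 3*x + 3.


||u||_{H^1}^2 = 5288/15

The H^1 norm (squared) on an interval (0, L) is
  ||u||_{H^1}^2 = ∫_0^L u(x)^2 dx + ∫_0^L u'(x)^2 dx.
Compute u'(x) = 3 - 4*x.
Then u(x)^2 = 4*x**4 - 12*x**3 - 3*x**2 + 18*x + 9 and u'(x)^2 = 16*x**2 - 24*x + 9.
Integrate each monomial from 0 to 4 using ∫_0^4 c·x^n dx = c·4^(n+1)/(n+1):
  ∫_0^4 u(x)^2 dx = ∫_0^4 (4*x^4 - 12*x^3 - 3*x^2 + 18*x + 9) dx. Term by term:
    ∫_0^4 4*x^4 dx = 4096/5;  ∫_0^4 -12*x^3 dx = -768;  ∫_0^4 -3*x^2 dx = -64;
    ∫_0^4 18*x dx = 144;  ∫_0^4 9 dx = 36.
  Sum: 4096/5 − 768 − 64 + 144 + 36 = 836/5.
  ∫_0^4 u'(x)^2 dx = ∫_0^4 (16*x^2 - 24*x + 9) dx. Term by term:
    ∫_0^4 16*x^2 dx = 1024/3;  ∫_0^4 -24*x dx = -192;  ∫_0^4 9 dx = 36.
  Sum: 1024/3 − 192 + 36 = 556/3.
Adding: ||u||_{H^1}^2 = 836/5 + 556/3 = 5288/15.


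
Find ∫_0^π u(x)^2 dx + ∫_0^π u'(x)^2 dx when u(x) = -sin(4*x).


||u||_{H^1(0,π)}^2 = 17*π/2

u'(x) = -4*cos(4*x).
Expand u² and (u')² and integrate term by term on (0, π), using: for integers n ≥ 1, ∫_0^π sin²(nx) dx = ∫_0^π cos²(nx) dx = π/2; for n ≠ n', ∫_0^π sin(nx)sin(n'x) dx = ∫_0^π cos(nx)cos(n'x) dx = 0; and by product-to-sum, ∫_0^π sin(nx)cos(n'x) dx = ½∫_0^π [sin((n+n')x) + sin((n−n')x)] dx, which is 0 when n+n' is even and 2n/(n²−n'²) when n+n' is odd (it need not vanish on (0, π)).
  u² squared terms: (-1)²·∫sin(4x)² dx = 1·π/2 = π/2.
  So ∫_0^π u² dx = π/2.
  (u')² squared terms: (-4)²·∫cos(4x)² dx = 16·π/2 = 8*π.
  So ∫_0^π (u')² dx = 8*π.
||u||_{H^1}^2 = (π/2) + (8*π) = 17*π/2.


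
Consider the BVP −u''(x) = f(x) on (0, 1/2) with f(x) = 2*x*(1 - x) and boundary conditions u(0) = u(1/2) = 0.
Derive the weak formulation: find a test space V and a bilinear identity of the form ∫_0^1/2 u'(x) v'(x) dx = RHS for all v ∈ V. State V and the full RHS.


V = H^1_0(0, 1/2) (so v(0) = v(1/2) = 0); weak form: ∫_0^1/2 u'v' dx = ∫_0^1/2 (2*x*(1 - x)) v dx for all v ∈ V.

Multiply both sides by a test function v and integrate from 0 to 1/2:
  ∫_0^1/2 −u''(x) v(x) dx = ∫_0^1/2 f(x) v(x) dx.
Integrate the LHS by parts once:
  ∫_0^1/2 −u'' v dx = −[u'(x) v(x)]_0^1/2 + ∫_0^1/2 u'(x) v'(x) dx.
Thus ∫_0^1/2 u'(x) v'(x) dx = ∫_0^1/2 f(x) v(x) dx + [u'(x) v(x)]_0^1/2.
Choose V so that boundary terms are either known or forced to vanish.
u is Dirichlet: u(0) = u(1/2) = 0. Let V = H^1_0(0, 1/2); then v(0) = v(1/2) = 0, and [u' v]_0^1/2 = 0.
Weak formulation: find u (satisfying any essential BC) such that ∫_0^1/2 u'(x) v'(x) dx = ∫_0^1/2 f v dx for all v ∈ V.
Substituting f(x) = 2*x*(1 - x), the right-hand side is ∫_0^1/2 (2*x*(1 - x)) v dx.


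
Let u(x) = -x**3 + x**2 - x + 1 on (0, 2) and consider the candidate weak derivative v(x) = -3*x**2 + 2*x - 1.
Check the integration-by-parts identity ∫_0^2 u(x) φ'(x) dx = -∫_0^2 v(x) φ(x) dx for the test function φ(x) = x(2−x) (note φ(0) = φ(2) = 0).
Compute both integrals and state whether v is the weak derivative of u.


LHS = 52/15, RHS = 52/15. Yes, v = u' weakly.

u(x) = -x**3 + x**2 - x + 1, classical derivative u'(x) = -3*x**2 + 2*x - 1.
φ(x) = x(2−x), so φ'(x) = 2 - 2*x.
Note φ(0) = φ(2) = 0, so the boundary term u·φ vanishes.
LHS = ∫_0^2 u(x) φ'(x) dx = ∫_0^2 (2*x^4 - 4*x^3 + 4*x^2 - 4*x + 2) dx. Term by term:
  ∫_0^2 2*x^4 dx = 64/5;  ∫_0^2 -4*x^3 dx = -16;  ∫_0^2 4*x^2 dx = 32/3;
  ∫_0^2 -4*x dx = -8;  ∫_0^2 2 dx = 4.
Sum: 64/5 − 16 + 32/3 − 8 + 4 = 52/15.
So LHS = 52/15.
∫_0^2 v(x) φ(x) dx = ∫_0^2 (3*x^4 - 8*x^3 + 5*x^2 - 2*x) dx. Term by term:
  ∫_0^2 3*x^4 dx = 96/5;  ∫_0^2 -8*x^3 dx = -32;  ∫_0^2 5*x^2 dx = 40/3;
  ∫_0^2 -2*x dx = -4.
Sum: 96/5 − 32 + 40/3 − 4 = -52/15.
So RHS = -∫_0^2 v(x) φ(x) dx = 52/15.
LHS = RHS, so the identity holds for this test φ.
Moreover u is smooth here and v(x) = u'(x) = -3*x**2 + 2*x - 1 pointwise, so the identity holds for every test function. Hence v is the weak derivative of u.


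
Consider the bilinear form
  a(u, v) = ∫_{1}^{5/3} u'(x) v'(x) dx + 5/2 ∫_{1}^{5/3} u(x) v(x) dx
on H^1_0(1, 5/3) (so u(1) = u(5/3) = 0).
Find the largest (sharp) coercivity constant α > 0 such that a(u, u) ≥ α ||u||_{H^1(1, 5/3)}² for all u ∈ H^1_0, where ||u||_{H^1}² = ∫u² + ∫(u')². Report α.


α = 1

Coercivity of a(·,·) on H^1_0(1, 5/3) means a(u, u) ≥ α ||u||_{H^1}² for every u ∈ H^1_0.
The interval has length L = 2/3, and Poincaré/coercivity depend only on L. Here a(u, u) = ∫(u')² + (5/2)·∫u².
Here c = 5/2 ≥ 1, so a(u,u) = ∫(u')² + c∫u² ≥ ∫(u')² + ∫u² = ||u||_{H^1}², i.e. α = 1 works. No larger α is possible: a(u,u) ≥ α||u||_{H^1}² means (1−α)∫(u')² ≥ (α−c)∫u², and for the modes u_n = sin(nπ(x−x₀)/L) (x₀ the left endpoint) one has ∫u_n²/∫(u_n')² = (L/(nπ))² → 0, so a(u_n,u_n)/||u_n||_{H^1}² → 1. Hence the optimal constant is α = 1.
Therefore α = 1.


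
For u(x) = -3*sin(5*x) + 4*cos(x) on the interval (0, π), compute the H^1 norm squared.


||u||_{H^1(0,π)}^2 = 133*π

u'(x) = -4*sin(x) - 15*cos(5*x).
Expand u² and (u')² and integrate term by term on (0, π), using: for integers n ≥ 1, ∫_0^π sin²(nx) dx = ∫_0^π cos²(nx) dx = π/2; for n ≠ n', ∫_0^π sin(nx)sin(n'x) dx = ∫_0^π cos(nx)cos(n'x) dx = 0; and by product-to-sum, ∫_0^π sin(nx)cos(n'x) dx = ½∫_0^π [sin((n+n')x) + sin((n−n')x)] dx, which is 0 when n+n' is even and 2n/(n²−n'²) when n+n' is odd (it need not vanish on (0, π)).
  u² squared terms: (-3)²·∫sin(5x)² dx = 9·π/2 = 9*π/2;  (4)²·∫cos(x)² dx = 16·π/2 = 8*π.
  u² cross terms: 2·(-3)·(4)·∫sin(5x)·cos(x) dx = -24·(0) = 0.
  So ∫_0^π u² dx = 9*π/2 + 8*π + 0 = 25*π/2.
  (u')² squared terms: (-15)²·∫cos(5x)² dx = 225·π/2 = 225*π/2;  (-4)²·∫sin(x)² dx = 16·π/2 = 8*π.
  (u')² cross terms: 2·(-15)·(-4)·∫cos(5x)·sin(x) dx = 120·(0) = 0.
  So ∫_0^π (u')² dx = 225*π/2 + 8*π + 0 = 241*π/2.
||u||_{H^1}^2 = (25*π/2) + (241*π/2) = 133*π.


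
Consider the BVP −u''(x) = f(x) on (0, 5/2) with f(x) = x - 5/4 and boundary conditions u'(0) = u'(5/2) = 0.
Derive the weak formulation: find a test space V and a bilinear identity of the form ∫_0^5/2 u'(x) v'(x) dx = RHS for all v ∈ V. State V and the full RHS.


V = H^1(0, 5/2) (no boundary constraint on v; u is determined up to an additive constant); weak form: ∫_0^5/2 u'v' dx = ∫_0^5/2 (x - 5/4) v dx for all v ∈ V.

Multiply both sides by a test function v and integrate from 0 to 5/2:
  ∫_0^5/2 −u''(x) v(x) dx = ∫_0^5/2 f(x) v(x) dx.
Integrate the LHS by parts once:
  ∫_0^5/2 −u'' v dx = −[u'(x) v(x)]_0^5/2 + ∫_0^5/2 u'(x) v'(x) dx.
Thus ∫_0^5/2 u'(x) v'(x) dx = ∫_0^5/2 f(x) v(x) dx + [u'(x) v(x)]_0^5/2.
Choose V so that boundary terms are either known or forced to vanish.
u has homogeneous Neumann: u'(0) = u'(5/2) = 0. So [u' v]_0^5/2 = 0·v(5/2) − 0·v(0) = 0 for any v; take V = H^1(0, 5/2).
Weak formulation: find u (satisfying any essential BC) such that ∫_0^5/2 u'(x) v'(x) dx = ∫_0^5/2 f v dx for all v ∈ V (homogeneous Neumann, so boundary terms vanish).
Substituting f(x) = x - 5/4, the right-hand side is ∫_0^5/2 (x - 5/4) v dx.
Compatibility check (pure Neumann): taking v ≡ 1 ∈ V gives 0 = ∫_0^5/2 f dx + (0) − (0), i.e. ∫_0^5/2 f dx must equal u'(0) − u'(5/2) = 0. Indeed ∫_0^5/2 (x - 5/4) dx = 0, so the data are compatible. The solution is then unique only up to an additive constant (fix it e.g. by requiring ∫_0^5/2 u dx = 0).


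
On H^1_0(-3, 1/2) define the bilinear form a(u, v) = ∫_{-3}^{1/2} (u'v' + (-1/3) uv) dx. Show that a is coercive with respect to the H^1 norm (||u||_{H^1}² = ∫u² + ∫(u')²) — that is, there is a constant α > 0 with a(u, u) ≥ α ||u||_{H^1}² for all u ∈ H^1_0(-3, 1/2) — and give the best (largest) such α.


α = (-49 + 12*π^2)/(3*(4*π^2 + 49))

Coercivity of a(·,·) on H^1_0(-3, 1/2) means a(u, u) ≥ α ||u||_{H^1}² for every u ∈ H^1_0.
The interval has length L = 7/2, and Poincaré/coercivity depend only on L. Here a(u, u) = ∫(u')² + (-1/3)·∫u².
Here c = -1/3 < 0 with |c| < (π/L)² = 4*π^2/49, so coercivity still holds. The condition a(u,u) ≥ α||u||_{H^1}² reads (1−α)∫(u')² ≥ (α−c)∫u². Any admissible α is ≤ 1 (rapidly oscillating u have ∫u²/∫(u')² → 0), and α = 1 would force 0 ≥ (1−c)∫u², impossible since c < 1; so 1−α > 0. By the sharp Poincaré inequality on H^1_0 of an interval of length L, ∫(u')² ≥ (π/L)²∫u² with equality for the first sine mode sin(π(x−x₀)/L) (x₀ the left endpoint), so the inequality holds for all u iff (1−α)(π/L)² ≥ α − c, i.e. α ≤ ((π/L)² + c)/((π/L)² + 1) = (1 + c(L/π)²)/(1 + (L/π)²). (Direct route, valid since c ≤ 0: Poincaré gives c∫u² ≥ c(L/π)²∫(u')², so a(u,u) ≥ (1 + c(L/π)²)∫(u')², while ||u||_{H^1}² ≤ (1 + (L/π)²)∫(u')²; dividing yields the same α.) With (π/L)² = 4*π^2/49 and c = -1/3, the largest admissible constant is α = ((π/L)² + c)/((π/L)² + 1).
Simplifying, α = (-49 + 12*π^2)/(3*(4*π^2 + 49)).


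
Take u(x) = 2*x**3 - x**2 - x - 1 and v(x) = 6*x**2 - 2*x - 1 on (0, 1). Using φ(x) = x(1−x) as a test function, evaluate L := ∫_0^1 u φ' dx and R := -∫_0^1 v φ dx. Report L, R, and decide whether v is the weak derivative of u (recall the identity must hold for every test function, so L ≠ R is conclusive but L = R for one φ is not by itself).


LHS = 1/30, RHS = 1/30. Yes, v = u' weakly.

u(x) = 2*x**3 - x**2 - x - 1, classical derivative u'(x) = 6*x**2 - 2*x - 1.
φ(x) = x(1−x), so φ'(x) = 1 - 2*x.
Note φ(0) = φ(1) = 0, so the boundary term u·φ vanishes.
LHS = ∫_0^1 u(x) φ'(x) dx = ∫_0^1 (-4*x^4 + 4*x^3 + x^2 + x - 1) dx. Term by term:
  ∫_0^1 -4*x^4 dx = -4/5;  ∫_0^1 4*x^3 dx = 1;  ∫_0^1 x^2 dx = 1/3;
  ∫_0^1 x dx = 1/2;  ∫_0^1 -1 dx = -1.
Sum: -4/5 + 1 + 1/3 + 1/2 − 1 = 1/30.
So LHS = 1/30.
∫_0^1 v(x) φ(x) dx = ∫_0^1 (-6*x^4 + 8*x^3 - x^2 - x) dx. Term by term:
  ∫_0^1 -6*x^4 dx = -6/5;  ∫_0^1 8*x^3 dx = 2;  ∫_0^1 -x^2 dx = -1/3;
  ∫_0^1 -x dx = -1/2.
Sum: -6/5 + 2 − 1/3 − 1/2 = -1/30.
So RHS = -∫_0^1 v(x) φ(x) dx = 1/30.
LHS = RHS, so the identity holds for this test φ.
Moreover u is smooth here and v(x) = u'(x) = 6*x**2 - 2*x - 1 pointwise, so the identity holds for every test function. Hence v is the weak derivative of u.


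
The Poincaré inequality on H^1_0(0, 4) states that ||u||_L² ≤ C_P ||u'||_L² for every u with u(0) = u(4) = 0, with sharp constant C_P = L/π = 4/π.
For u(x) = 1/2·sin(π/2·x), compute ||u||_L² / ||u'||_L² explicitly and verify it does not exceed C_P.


||u||_L² / ||u'||_L² = 2/π < C_P = 4/π.

u(x) = 1/2·sin(π/2·x), so u'(x) = π*cos(π*x/2)/4.
Writing u(x) = A·sin(kπx/L) with A = 1/2 and k = 2, use ∫_0^L sin²(kπx/L) dx = L/2 and ∫_0^L cos²(kπx/L) dx = L/2.
u² = 1/4·sin²(π/2·x) and (u')² = π^2/16·cos²(π/2·x), and each of sin², cos² integrates to L/2 = 2 over (0, 4).
∫_0^4 u² dx = 1/2, so ||u||_L² = sqrt(2)/2.
∫_0^4 (u')² dx = π^2/8, so ||u'||_L² = sqrt(2)*π/4.
Ratio ||u||_L² / ||u'||_L² = 2/π.
Sharp Poincaré constant on H^1_0(0, 4) is C_P = L/π = 4/π, achieved by sin(π/4·x).
This is the k = 2 harmonic; the ratio L/(kπ) is strictly less than C_P = L/π, consistent with the sharp inequality ||u||_L² ≤ C_P ||u'||_L².


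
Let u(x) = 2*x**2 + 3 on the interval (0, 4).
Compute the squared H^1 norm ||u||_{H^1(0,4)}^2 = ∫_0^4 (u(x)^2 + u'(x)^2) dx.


||u||_{H^1}^2 = 21788/15

The H^1 norm (squared) on an interval (0, L) is
  ||u||_{H^1}^2 = ∫_0^L u(x)^2 dx + ∫_0^L u'(x)^2 dx.
Compute u'(x) = 4*x.
Then u(x)^2 = 4*x**4 + 12*x**2 + 9 and u'(x)^2 = 16*x**2.
Integrate each monomial from 0 to 4 using ∫_0^4 c·x^n dx = c·4^(n+1)/(n+1):
  ∫_0^4 u(x)^2 dx = ∫_0^4 (4*x^4 + 12*x^2 + 9) dx. Term by term:
    ∫_0^4 4*x^4 dx = 4096/5;  ∫_0^4 12*x^2 dx = 256;  ∫_0^4 9 dx = 36.
  Sum: 4096/5 + 256 + 36 = 5556/5.
  ∫_0^4 u'(x)^2 dx = ∫_0^4 (16*x^2) dx. Term by term:
    ∫_0^4 16*x^2 dx = 1024/3.
Adding: ||u||_{H^1}^2 = 5556/5 + 1024/3 = 21788/15.


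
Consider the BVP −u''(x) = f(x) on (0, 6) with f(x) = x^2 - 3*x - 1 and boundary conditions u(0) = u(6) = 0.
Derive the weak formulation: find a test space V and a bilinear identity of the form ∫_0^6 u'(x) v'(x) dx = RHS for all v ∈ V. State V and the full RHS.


V = H^1_0(0, 6) (so v(0) = v(6) = 0); weak form: ∫_0^6 u'v' dx = ∫_0^6 (x^2 - 3*x - 1) v dx for all v ∈ V.

Multiply both sides by a test function v and integrate from 0 to 6:
  ∫_0^6 −u''(x) v(x) dx = ∫_0^6 f(x) v(x) dx.
Integrate the LHS by parts once:
  ∫_0^6 −u'' v dx = −[u'(x) v(x)]_0^6 + ∫_0^6 u'(x) v'(x) dx.
Thus ∫_0^6 u'(x) v'(x) dx = ∫_0^6 f(x) v(x) dx + [u'(x) v(x)]_0^6.
Choose V so that boundary terms are either known or forced to vanish.
u is Dirichlet: u(0) = u(6) = 0. Let V = H^1_0(0, 6); then v(0) = v(6) = 0, and [u' v]_0^6 = 0.
Weak formulation: find u (satisfying any essential BC) such that ∫_0^6 u'(x) v'(x) dx = ∫_0^6 f v dx for all v ∈ V.
Substituting f(x) = x^2 - 3*x - 1, the right-hand side is ∫_0^6 (x^2 - 3*x - 1) v dx.


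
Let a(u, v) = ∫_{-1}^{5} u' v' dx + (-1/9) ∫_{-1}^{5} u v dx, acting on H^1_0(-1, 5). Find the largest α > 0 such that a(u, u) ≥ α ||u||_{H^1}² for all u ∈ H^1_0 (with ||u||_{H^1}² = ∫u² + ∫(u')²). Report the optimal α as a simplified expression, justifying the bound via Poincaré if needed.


α = (-4 + π^2)/(π^2 + 36)

Coercivity of a(·,·) on H^1_0(-1, 5) means a(u, u) ≥ α ||u||_{H^1}² for every u ∈ H^1_0.
The interval has length L = 6, and Poincaré/coercivity depend only on L. Here a(u, u) = ∫(u')² + (-1/9)·∫u².
Here c = -1/9 < 0 with |c| < (π/L)² = π^2/36, so coercivity still holds. The condition a(u,u) ≥ α||u||_{H^1}² reads (1−α)∫(u')² ≥ (α−c)∫u². Any admissible α is ≤ 1 (rapidly oscillating u have ∫u²/∫(u')² → 0), and α = 1 would force 0 ≥ (1−c)∫u², impossible since c < 1; so 1−α > 0. By the sharp Poincaré inequality on H^1_0 of an interval of length L, ∫(u')² ≥ (π/L)²∫u² with equality for the first sine mode sin(π(x−x₀)/L) (x₀ the left endpoint), so the inequality holds for all u iff (1−α)(π/L)² ≥ α − c, i.e. α ≤ ((π/L)² + c)/((π/L)² + 1) = (1 + c(L/π)²)/(1 + (L/π)²). (Direct route, valid since c ≤ 0: Poincaré gives c∫u² ≥ c(L/π)²∫(u')², so a(u,u) ≥ (1 + c(L/π)²)∫(u')², while ||u||_{H^1}² ≤ (1 + (L/π)²)∫(u')²; dividing yields the same α.) With (π/L)² = π^2/36 and c = -1/9, the largest admissible constant is α = ((π/L)² + c)/((π/L)² + 1).
Simplifying, α = (-4 + π^2)/(π^2 + 36).


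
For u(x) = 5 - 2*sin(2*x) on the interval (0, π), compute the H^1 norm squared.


||u||_{H^1(0,π)}^2 = 35*π

u'(x) = -4*cos(2*x).
Expand u² and (u')² and integrate term by term on (0, π), using: for integers n ≥ 1, ∫_0^π sin²(nx) dx = ∫_0^π cos²(nx) dx = π/2; for n ≠ n', ∫_0^π sin(nx)sin(n'x) dx = ∫_0^π cos(nx)cos(n'x) dx = 0; and by product-to-sum, ∫_0^π sin(nx)cos(n'x) dx = ½∫_0^π [sin((n+n')x) + sin((n−n')x)] dx, which is 0 when n+n' is even and 2n/(n²−n'²) when n+n' is odd (it need not vanish on (0, π)). For the constant mode: ∫_0^π 1 dx = π, ∫_0^π cos(nx) dx = 0, ∫_0^π sin(nx) dx = (1−(−1)^n)/n.
  u² squared terms: (5)²·∫1 dx = 25·π = 25*π;  (-2)²·∫sin(2x)² dx = 4·π/2 = 2*π.
  u² cross terms: 2·(5)·(-2)·∫1·sin(2x) dx = -20·(0) = 0.
  So ∫_0^π u² dx = 25*π + 2*π + 0 = 27*π.
  (u')² squared terms: (-4)²·∫cos(2x)² dx = 16·π/2 = 8*π.
  So ∫_0^π (u')² dx = 8*π.
||u||_{H^1}^2 = (27*π) + (8*π) = 35*π.


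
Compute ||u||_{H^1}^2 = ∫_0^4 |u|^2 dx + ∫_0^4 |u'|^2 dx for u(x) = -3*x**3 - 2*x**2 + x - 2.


||u||_{H^1}^2 = 5316116/105

The H^1 norm (squared) on an interval (0, L) is
  ||u||_{H^1}^2 = ∫_0^L u(x)^2 dx + ∫_0^L u'(x)^2 dx.
Compute u'(x) = -9*x**2 - 4*x + 1.
Then u(x)^2 = 9*x**6 + 12*x**5 - 2*x**4 + 8*x**3 + 9*x**2 - 4*x + 4 and u'(x)^2 = 81*x**4 + 72*x**3 - 2*x**2 - 8*x + 1.
Integrate each monomial from 0 to 4 using ∫_0^4 c·x^n dx = c·4^(n+1)/(n+1):
  ∫_0^4 u(x)^2 dx = ∫_0^4 (9*x^6 + 12*x^5 - 2*x^4 + 8*x^3 + 9*x^2 - 4*x + 4) dx. Term by term:
    ∫_0^4 9*x^6 dx = 147456/7;  ∫_0^4 12*x^5 dx = 8192;  ∫_0^4 -2*x^4 dx = -2048/5;
    ∫_0^4 8*x^3 dx = 512;  ∫_0^4 9*x^2 dx = 192;  ∫_0^4 -4*x dx = -32;
    ∫_0^4 4 dx = 16.
  Sum: 147456/7 + 8192 − 2048/5 + 512 + 192 − 32 + 16 = 1033744/35.
  ∫_0^4 u'(x)^2 dx = ∫_0^4 (81*x^4 + 72*x^3 - 2*x^2 - 8*x + 1) dx. Term by term:
    ∫_0^4 81*x^4 dx = 82944/5;  ∫_0^4 72*x^3 dx = 4608;  ∫_0^4 -2*x^2 dx = -128/3;
    ∫_0^4 -8*x dx = -64;  ∫_0^4 1 dx = 4.
  Sum: 82944/5 + 4608 − 128/3 − 64 + 4 = 316412/15.
Adding: ||u||_{H^1}^2 = 1033744/35 + 316412/15 = 5316116/105.


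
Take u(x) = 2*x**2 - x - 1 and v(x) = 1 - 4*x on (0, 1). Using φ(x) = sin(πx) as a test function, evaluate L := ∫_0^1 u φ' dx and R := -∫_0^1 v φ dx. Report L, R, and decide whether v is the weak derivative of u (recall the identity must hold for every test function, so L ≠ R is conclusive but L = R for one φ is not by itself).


LHS = -2/π, RHS = 2/π. No, v is not the weak derivative of u.

u(x) = 2*x**2 - x - 1, classical derivative u'(x) = 4*x - 1.
φ(x) = sin(πx), so φ'(x) = π*cos(π*x).
Note φ(0) = φ(1) = 0, so the boundary term u·φ vanishes.
LHS = ∫_0^1 u(x) φ'(x) dx = ∫_0^1 (2*π*x^2*cos(π*x) - π*x*cos(π*x) - π*cos(π*x)) dx. Term by term:
  ∫_0^1 -π*cos(π*x) dx = 0;  ∫_0^1 -π*x*cos(π*x) dx = 2/π;  ∫_0^1 2*π*x^2*cos(π*x) dx = -4/π.
Sum: 0 + 2/π − 4/π = -2/π.
So LHS = -2/π.
∫_0^1 v(x) φ(x) dx = ∫_0^1 (-4*x*sin(π*x) + sin(π*x)) dx. Term by term:
  ∫_0^1 -4*x*sin(π*x) dx = -4/π;  ∫_0^1 sin(π*x) dx = 2/π.
Sum: -4/π + 2/π = -2/π.
So RHS = -∫_0^1 v(x) φ(x) dx = 2/π.
LHS − RHS = -4/π ≠ 0, so the identity fails.
(For a valid weak derivative the identity must hold for EVERY test function, in particular this one. The failure shows v is NOT the weak derivative of u.)
Correct weak derivative would be u'(x) = 4*x - 1.


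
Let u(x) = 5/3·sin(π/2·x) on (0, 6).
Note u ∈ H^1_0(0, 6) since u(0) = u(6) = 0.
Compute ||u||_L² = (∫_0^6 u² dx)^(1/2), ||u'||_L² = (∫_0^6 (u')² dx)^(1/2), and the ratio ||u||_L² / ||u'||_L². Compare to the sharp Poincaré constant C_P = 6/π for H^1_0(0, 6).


||u||_L² / ||u'||_L² = 2/π < C_P = 6/π.

u(x) = 5/3·sin(π/2·x), so u'(x) = 5*π*cos(π*x/2)/6.
Writing u(x) = A·sin(kπx/L) with A = 5/3 and k = 3, use ∫_0^L sin²(kπx/L) dx = L/2 and ∫_0^L cos²(kπx/L) dx = L/2.
u² = 25/9·sin²(π/2·x) and (u')² = 25*π^2/36·cos²(π/2·x), and each of sin², cos² integrates to L/2 = 3 over (0, 6).
∫_0^6 u² dx = 25/3, so ||u||_L² = 5*sqrt(3)/3.
∫_0^6 (u')² dx = 25*π^2/12, so ||u'||_L² = 5*sqrt(3)*π/6.
Ratio ||u||_L² / ||u'||_L² = 2/π.
Sharp Poincaré constant on H^1_0(0, 6) is C_P = L/π = 6/π, achieved by sin(π/6·x).
This is the k = 3 harmonic; the ratio L/(kπ) is strictly less than C_P = L/π, consistent with the sharp inequality ||u||_L² ≤ C_P ||u'||_L².


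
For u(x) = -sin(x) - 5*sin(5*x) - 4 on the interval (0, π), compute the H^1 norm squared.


||u||_{H^1(0,π)}^2 = 32 + 342*π

u'(x) = -cos(x) - 25*cos(5*x).
Expand u² and (u')² and integrate term by term on (0, π), using: for integers n ≥ 1, ∫_0^π sin²(nx) dx = ∫_0^π cos²(nx) dx = π/2; for n ≠ n', ∫_0^π sin(nx)sin(n'x) dx = ∫_0^π cos(nx)cos(n'x) dx = 0; and by product-to-sum, ∫_0^π sin(nx)cos(n'x) dx = ½∫_0^π [sin((n+n')x) + sin((n−n')x)] dx, which is 0 when n+n' is even and 2n/(n²−n'²) when n+n' is odd (it need not vanish on (0, π)). For the constant mode: ∫_0^π 1 dx = π, ∫_0^π cos(nx) dx = 0, ∫_0^π sin(nx) dx = (1−(−1)^n)/n.
  u² squared terms: (-4)²·∫1 dx = 16·π = 16*π;  (-1)²·∫sin(x)² dx = 1·π/2 = π/2;  (-5)²·∫sin(5x)² dx = 25·π/2 = 25*π/2.
  u² cross terms: 2·(-4)·(-1)·∫1·sin(x) dx = 8·(2) = 16;  2·(-4)·(-5)·∫1·sin(5x) dx = 40·(2/5) = 16;  2·(-1)·(-5)·∫sin(x)·sin(5x) dx = 10·(0) = 0.
  So ∫_0^π u² dx = 16*π + π/2 + 25*π/2 + 16 + 16 + 0 = 32 + 29*π.
  (u')² squared terms: (-1)²·∫cos(x)² dx = 1·π/2 = π/2;  (-25)²·∫cos(5x)² dx = 625·π/2 = 625*π/2.
  (u')² cross terms: 2·(-1)·(-25)·∫cos(x)·cos(5x) dx = 50·(0) = 0.
  So ∫_0^π (u')² dx = π/2 + 625*π/2 + 0 = 313*π.
||u||_{H^1}^2 = (32 + 29*π) + (313*π) = 32 + 342*π.


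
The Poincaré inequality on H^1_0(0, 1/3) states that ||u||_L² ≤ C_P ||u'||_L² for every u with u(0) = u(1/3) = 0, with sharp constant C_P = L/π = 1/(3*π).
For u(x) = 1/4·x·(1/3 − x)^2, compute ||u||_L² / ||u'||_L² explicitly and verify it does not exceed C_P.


||u||_L² / ||u'||_L² = sqrt(14)/42 < C_P = 1/(3*π).

u(x) = 1/4·x·(1/3 − x)^2, so u'(x) = (3*x - 1)*(9*x - 1)/36.
u(x) = 1/4·x·(1/3 − x)^2 vanishes at x = 0 and x = 1/3, so u ∈ H^1_0(0, 1/3). Differentiate via the product rule and integrate the resulting polynomials term by term.
  ∫_0^1/3 u² dx = ∫_0^1/3 (x^6/16 - x^5/12 + x^4/24 - x^3/108 + x^2/1296) dx. Term by term:
    ∫_0^1/3 x^6/16 dx = 1/244944;  ∫_0^1/3 -x^5/12 dx = -1/52488;  ∫_0^1/3 x^4/24 dx = 1/29160;
    ∫_0^1/3 -x^3/108 dx = -1/34992;  ∫_0^1/3 x^2/1296 dx = 1/104976.
  Sum: 1/244944 − 1/52488 + 1/29160 − 1/34992 + 1/104976 = 1/3674160.
  ∫_0^1/3 (u')² dx = ∫_0^1/3 (9*x^4/16 - x^3/2 + 11*x^2/72 - x/54 + 1/1296) dx. Term by term:
    ∫_0^1/3 9*x^4/16 dx = 1/2160;  ∫_0^1/3 -x^3/2 dx = -1/648;  ∫_0^1/3 11*x^2/72 dx = 11/5832;
    ∫_0^1/3 -x/54 dx = -1/972;  ∫_0^1/3 1/1296 dx = 1/3888.
  Sum: 1/2160 − 1/648 + 11/5832 − 1/972 + 1/3888 = 1/29160.
∫_0^1/3 u² dx = 1/3674160, so ||u||_L² = sqrt(35)/11340.
∫_0^1/3 (u')² dx = 1/29160, so ||u'||_L² = sqrt(10)/540.
Ratio ||u||_L² / ||u'||_L² = sqrt(14)/42.
Sharp Poincaré constant on H^1_0(0, 1/3) is C_P = L/π = 1/(3*π), achieved by sin(3*π·x).
A polynomial bump cannot attain the sharp Poincaré constant (only the first sine eigenfunction does), so the ratio is strictly less than C_P, consistent with ||u||_L² ≤ C_P ||u'||_L².


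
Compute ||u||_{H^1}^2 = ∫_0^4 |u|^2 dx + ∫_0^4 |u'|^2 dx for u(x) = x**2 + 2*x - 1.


||u||_{H^1}^2 = 3204/5

The H^1 norm (squared) on an interval (0, L) is
  ||u||_{H^1}^2 = ∫_0^L u(x)^2 dx + ∫_0^L u'(x)^2 dx.
Compute u'(x) = 2*x + 2.
Then u(x)^2 = x**4 + 4*x**3 + 2*x**2 - 4*x + 1 and u'(x)^2 = 4*x**2 + 8*x + 4.
Integrate each monomial from 0 to 4 using ∫_0^4 c·x^n dx = c·4^(n+1)/(n+1):
  ∫_0^4 u(x)^2 dx = ∫_0^4 (x^4 + 4*x^3 + 2*x^2 - 4*x + 1) dx. Term by term:
    ∫_0^4 x^4 dx = 1024/5;  ∫_0^4 4*x^3 dx = 256;  ∫_0^4 2*x^2 dx = 128/3;
    ∫_0^4 -4*x dx = -32;  ∫_0^4 1 dx = 4.
  Sum: 1024/5 + 256 + 128/3 − 32 + 4 = 7132/15.
  ∫_0^4 u'(x)^2 dx = ∫_0^4 (4*x^2 + 8*x + 4) dx. Term by term:
    ∫_0^4 4*x^2 dx = 256/3;  ∫_0^4 8*x dx = 64;  ∫_0^4 4 dx = 16.
  Sum: 256/3 + 64 + 16 = 496/3.
Adding: ||u||_{H^1}^2 = 7132/15 + 496/3 = 3204/5.


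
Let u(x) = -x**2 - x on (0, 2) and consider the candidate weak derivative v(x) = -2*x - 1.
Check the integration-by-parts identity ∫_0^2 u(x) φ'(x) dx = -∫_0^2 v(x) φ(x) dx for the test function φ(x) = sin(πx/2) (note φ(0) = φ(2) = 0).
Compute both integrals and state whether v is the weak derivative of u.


LHS = 12/π, RHS = 12/π. Yes, v = u' weakly.

u(x) = -x**2 - x, classical derivative u'(x) = -2*x - 1.
φ(x) = sin(πx/2), so φ'(x) = π*cos(π*x/2)/2.
Note φ(0) = φ(2) = 0, so the boundary term u·φ vanishes.
LHS = ∫_0^2 u(x) φ'(x) dx = ∫_0^2 (-π*x^2*cos(π*x/2)/2 - π*x*cos(π*x/2)/2) dx. Term by term:
  ∫_0^2 -π*x*cos(π*x/2)/2 dx = 4/π;  ∫_0^2 -π*x^2*cos(π*x/2)/2 dx = 8/π.
Sum: 4/π + 8/π = 12/π.
So LHS = 12/π.
∫_0^2 v(x) φ(x) dx = ∫_0^2 (-2*x*sin(π*x/2) - sin(π*x/2)) dx. Term by term:
  ∫_0^2 -sin(π*x/2) dx = -4/π;  ∫_0^2 -2*x*sin(π*x/2) dx = -8/π.
Sum: -4/π − 8/π = -12/π.
So RHS = -∫_0^2 v(x) φ(x) dx = 12/π.
LHS = RHS, so the identity holds for this test φ.
Moreover u is smooth here and v(x) = u'(x) = -2*x - 1 pointwise, so the identity holds for every test function. Hence v is the weak derivative of u.


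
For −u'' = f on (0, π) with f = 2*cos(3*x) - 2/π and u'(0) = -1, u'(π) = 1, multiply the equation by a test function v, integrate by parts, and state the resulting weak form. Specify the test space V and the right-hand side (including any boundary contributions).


V = H^1(0, π) (v unrestricted at boundary; u is determined up to an additive constant); weak form: ∫_0^π u'v' dx = ∫_0^π (2*cos(3*x) - 2/π) v dx + v(π) + v(0) for all v ∈ V.

Multiply both sides by a test function v and integrate from 0 to π:
  ∫_0^π −u''(x) v(x) dx = ∫_0^π f(x) v(x) dx.
Integrate the LHS by parts once:
  ∫_0^π −u'' v dx = −[u'(x) v(x)]_0^π + ∫_0^π u'(x) v'(x) dx.
Thus ∫_0^π u'(x) v'(x) dx = ∫_0^π f(x) v(x) dx + [u'(x) v(x)]_0^π.
Choose V so that boundary terms are either known or forced to vanish.
u has inhomogeneous Neumann u'(0) = -1, u'(π) = 1. [u' v]_0^π = (1)·v(π) − (-1)·v(0) = v(π) + v(0). Take V = H^1(0, π); boundary term becomes part of RHS.
Weak formulation: find u (satisfying any essential BC) such that ∫_0^π u'(x) v'(x) dx = ∫_0^π f v dx + v(π) + v(0) for all v ∈ V (Neumann data are natural BCs: they enter the RHS as boundary terms).
Substituting f(x) = 2*cos(3*x) - 2/π, the right-hand side is ∫_0^π (2*cos(3*x) - 2/π) v dx + v(π) + v(0).
Compatibility check (pure Neumann): taking v ≡ 1 ∈ V gives 0 = ∫_0^π f dx + (1) − (-1), i.e. ∫_0^π f dx must equal u'(0) − u'(π) = -2. Indeed ∫_0^π (2*cos(3*x) - 2/π) dx = -2, so the data are compatible. The solution is then unique only up to an additive constant (fix it e.g. by requiring ∫_0^π u dx = 0).


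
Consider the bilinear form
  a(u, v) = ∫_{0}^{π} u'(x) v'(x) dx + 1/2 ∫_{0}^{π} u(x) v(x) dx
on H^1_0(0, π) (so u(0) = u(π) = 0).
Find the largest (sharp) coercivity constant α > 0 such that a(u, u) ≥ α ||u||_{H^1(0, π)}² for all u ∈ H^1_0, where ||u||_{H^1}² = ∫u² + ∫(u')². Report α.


α = 3/4

Coercivity of a(·,·) on H^1_0(0, π) means a(u, u) ≥ α ||u||_{H^1}² for every u ∈ H^1_0.
The interval has length L = π, and Poincaré/coercivity depend only on L. Here a(u, u) = ∫(u')² + (1/2)·∫u².
Here 0 < c = 1/2 < 1. The condition a(u,u) ≥ α||u||_{H^1}² reads (1−α)∫(u')² ≥ (α−c)∫u². Any admissible α is ≤ 1 (rapidly oscillating u have ∫u²/∫(u')² → 0), and α = 1 would force 0 ≥ (1−c)∫u², impossible since c < 1; so 1−α > 0. By the sharp Poincaré inequality on H^1_0 of an interval of length L, ∫(u')² ≥ (π/L)²∫u² with equality for the first sine mode sin(π(x−x₀)/L) (x₀ the left endpoint), so the inequality holds for all u iff (1−α)(π/L)² ≥ α − c, i.e. α ≤ ((π/L)² + c)/((π/L)² + 1) = (1 + c(L/π)²)/(1 + (L/π)²). With (π/L)² = 1 and c = 1/2, the largest admissible constant is α = ((π/L)² + c)/((π/L)² + 1).
Simplifying, α = 3/4.


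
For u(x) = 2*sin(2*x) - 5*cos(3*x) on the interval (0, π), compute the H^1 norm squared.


||u||_{H^1(0,π)}^2 = 160 + 135*π

u'(x) = 15*sin(3*x) + 4*cos(2*x).
Expand u² and (u')² and integrate term by term on (0, π), using: for integers n ≥ 1, ∫_0^π sin²(nx) dx = ∫_0^π cos²(nx) dx = π/2; for n ≠ n', ∫_0^π sin(nx)sin(n'x) dx = ∫_0^π cos(nx)cos(n'x) dx = 0; and by product-to-sum, ∫_0^π sin(nx)cos(n'x) dx = ½∫_0^π [sin((n+n')x) + sin((n−n')x)] dx, which is 0 when n+n' is even and 2n/(n²−n'²) when n+n' is odd (it need not vanish on (0, π)).
  u² squared terms: (-5)²·∫cos(3x)² dx = 25·π/2 = 25*π/2;  (2)²·∫sin(2x)² dx = 4·π/2 = 2*π.
  u² cross terms: 2·(-5)·(2)·∫cos(3x)·sin(2x) dx = -20·(-4/5) = 16.
  So ∫_0^π u² dx = 25*π/2 + 2*π + 16 = 16 + 29*π/2.
  (u')² squared terms: (4)²·∫cos(2x)² dx = 16·π/2 = 8*π;  (15)²·∫sin(3x)² dx = 225·π/2 = 225*π/2.
  (u')² cross terms: 2·(4)·(15)·∫cos(2x)·sin(3x) dx = 120·(6/5) = 144.
  So ∫_0^π (u')² dx = 8*π + 225*π/2 + 144 = 144 + 241*π/2.
||u||_{H^1}^2 = (16 + 29*π/2) + (144 + 241*π/2) = 160 + 135*π.


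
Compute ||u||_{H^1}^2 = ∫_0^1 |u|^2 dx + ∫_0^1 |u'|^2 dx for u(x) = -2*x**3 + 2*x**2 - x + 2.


||u||_{H^1}^2 = 153/35

The H^1 norm (squared) on an interval (0, L) is
  ||u||_{H^1}^2 = ∫_0^L u(x)^2 dx + ∫_0^L u'(x)^2 dx.
Compute u'(x) = -6*x**2 + 4*x - 1.
Then u(x)^2 = 4*x**6 - 8*x**5 + 8*x**4 - 12*x**3 + 9*x**2 - 4*x + 4 and u'(x)^2 = 36*x**4 - 48*x**3 + 28*x**2 - 8*x + 1.
Integrate each monomial from 0 to 1 using ∫_0^1 c·x^n dx = c·1^(n+1)/(n+1):
  ∫_0^1 u(x)^2 dx = ∫_0^1 (4*x^6 - 8*x^5 + 8*x^4 - 12*x^3 + 9*x^2 - 4*x + 4) dx. Term by term:
    ∫_0^1 4*x^6 dx = 4/7;  ∫_0^1 -8*x^5 dx = -4/3;  ∫_0^1 8*x^4 dx = 8/5;
    ∫_0^1 -12*x^3 dx = -3;  ∫_0^1 9*x^2 dx = 3;  ∫_0^1 -4*x dx = -2;
    ∫_0^1 4 dx = 4.
  Sum: 4/7 − 4/3 + 8/5 − 3 + 3 − 2 + 4 = 298/105.
  ∫_0^1 u'(x)^2 dx = ∫_0^1 (36*x^4 - 48*x^3 + 28*x^2 - 8*x + 1) dx. Term by term:
    ∫_0^1 36*x^4 dx = 36/5;  ∫_0^1 -48*x^3 dx = -12;  ∫_0^1 28*x^2 dx = 28/3;
    ∫_0^1 -8*x dx = -4;  ∫_0^1 1 dx = 1.
  Sum: 36/5 − 12 + 28/3 − 4 + 1 = 23/15.
Adding: ||u||_{H^1}^2 = 298/105 + 23/15 = 153/35.


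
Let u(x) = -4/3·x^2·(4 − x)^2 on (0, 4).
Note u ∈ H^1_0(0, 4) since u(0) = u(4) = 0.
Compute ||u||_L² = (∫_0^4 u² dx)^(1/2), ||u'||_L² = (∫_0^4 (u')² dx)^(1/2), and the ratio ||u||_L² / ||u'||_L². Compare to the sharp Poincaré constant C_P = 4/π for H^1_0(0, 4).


||u||_L² / ||u'||_L² = 2*sqrt(3)/3 < C_P = 4/π.

u(x) = -4/3·x^2·(4 − x)^2, so u'(x) = 16*x*(-x^2 + 6*x - 8)/3.
u(x) = -4/3·x^2·(4 − x)^2 vanishes at x = 0 and x = 4, so u ∈ H^1_0(0, 4). Differentiate via the product rule and integrate the resulting polynomials term by term.
  ∫_0^4 u² dx = ∫_0^4 (16*x^8/9 - 256*x^7/9 + 512*x^6/3 - 4096*x^5/9 + 4096*x^4/9) dx. Term by term:
    ∫_0^4 16*x^8/9 dx = 4194304/81;  ∫_0^4 -256*x^7/9 dx = -2097152/9;  ∫_0^4 512*x^6/3 dx = 8388608/21;
    ∫_0^4 -4096*x^5/9 dx = -8388608/27;  ∫_0^4 4096*x^4/9 dx = 4194304/45.
  Sum: 4194304/81 − 2097152/9 + 8388608/21 − 8388608/27 + 4194304/45 = 2097152/2835.
  ∫_0^4 (u')² dx = ∫_0^4 (256*x^6/9 - 1024*x^5/3 + 13312*x^4/9 - 8192*x^3/3 + 16384*x^2/9) dx. Term by term:
    ∫_0^4 256*x^6/9 dx = 4194304/63;  ∫_0^4 -1024*x^5/3 dx = -2097152/9;  ∫_0^4 13312*x^4/9 dx = 13631488/45;
    ∫_0^4 -8192*x^3/3 dx = -524288/3;  ∫_0^4 16384*x^2/9 dx = 1048576/27.
  Sum: 4194304/63 − 2097152/9 + 13631488/45 − 524288/3 + 1048576/27 = 524288/945.
∫_0^4 u² dx = 2097152/2835, so ||u||_L² = 1024*sqrt(70)/315.
∫_0^4 (u')² dx = 524288/945, so ||u'||_L² = 512*sqrt(210)/315.
Ratio ||u||_L² / ||u'||_L² = 2*sqrt(3)/3.
Sharp Poincaré constant on H^1_0(0, 4) is C_P = L/π = 4/π, achieved by sin(π/4·x).
A polynomial bump cannot attain the sharp Poincaré constant (only the first sine eigenfunction does), so the ratio is strictly less than C_P, consistent with ||u||_L² ≤ C_P ||u'||_L².


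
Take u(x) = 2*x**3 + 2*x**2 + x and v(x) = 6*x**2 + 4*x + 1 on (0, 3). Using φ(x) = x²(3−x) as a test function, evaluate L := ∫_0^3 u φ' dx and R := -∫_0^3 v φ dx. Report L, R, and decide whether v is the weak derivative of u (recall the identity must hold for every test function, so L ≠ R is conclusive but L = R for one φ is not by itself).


LHS = -4023/20, RHS = -4023/20. Yes, v = u' weakly.

u(x) = 2*x**3 + 2*x**2 + x, classical derivative u'(x) = 6*x**2 + 4*x + 1.
φ(x) = x²(3−x), so φ'(x) = 3*x*(2 - x).
Note φ(0) = φ(3) = 0, so the boundary term u·φ vanishes.
LHS = ∫_0^3 u(x) φ'(x) dx = ∫_0^3 (-6*x^5 + 6*x^4 + 9*x^3 + 6*x^2) dx. Term by term:
  ∫_0^3 -6*x^5 dx = -729;  ∫_0^3 6*x^4 dx = 1458/5;  ∫_0^3 9*x^3 dx = 729/4;
  ∫_0^3 6*x^2 dx = 54.
Sum: -729 + 1458/5 + 729/4 + 54 = -4023/20.
So LHS = -4023/20.
∫_0^3 v(x) φ(x) dx = ∫_0^3 (-6*x^5 + 14*x^4 + 11*x^3 + 3*x^2) dx. Term by term:
  ∫_0^3 -6*x^5 dx = -729;  ∫_0^3 14*x^4 dx = 3402/5;  ∫_0^3 11*x^3 dx = 891/4;
  ∫_0^3 3*x^2 dx = 27.
Sum: -729 + 3402/5 + 891/4 + 27 = 4023/20.
So RHS = -∫_0^3 v(x) φ(x) dx = -4023/20.
LHS = RHS, so the identity holds for this test φ.
Moreover u is smooth here and v(x) = u'(x) = 6*x**2 + 4*x + 1 pointwise, so the identity holds for every test function. Hence v is the weak derivative of u.
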